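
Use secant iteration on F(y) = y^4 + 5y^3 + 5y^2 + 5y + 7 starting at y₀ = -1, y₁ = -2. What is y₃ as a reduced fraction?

F(-1) = 3, F(-2) = -7. y₂ = (-2) - (-7)·((-2) - (-1))/((-7) - 3) = -13/10.
F(-2) = -7, F(-13/10) = 8211/10000. y₃ = (-13/10) - (8211/10000)·((-13/10) - (-2))/((8211/10000) - (-7)) = -15346/11173.

-15346/11173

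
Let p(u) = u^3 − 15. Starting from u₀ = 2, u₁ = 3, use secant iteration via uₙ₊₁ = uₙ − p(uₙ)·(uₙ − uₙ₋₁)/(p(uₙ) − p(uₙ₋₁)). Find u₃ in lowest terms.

6395/2613

p(2) = −7, p(3) = 12. u₂ = 3 − 12·(3 − 2)/(12 − (−7)) = 45/19.
p(3) = 12, p(45/19) = −11760/6859. u₃ = (45/19) − (−11760/6859)·((45/19) − 3)/((−11760/6859) − 12) = 6395/2613.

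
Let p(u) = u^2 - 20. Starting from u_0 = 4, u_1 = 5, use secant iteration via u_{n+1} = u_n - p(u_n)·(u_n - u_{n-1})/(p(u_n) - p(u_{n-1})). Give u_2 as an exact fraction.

p(4) = -4, p(5) = 5. u_2 = 5 - 5·(5 - 4)/(5 - (-4)) = 40/9.

40/9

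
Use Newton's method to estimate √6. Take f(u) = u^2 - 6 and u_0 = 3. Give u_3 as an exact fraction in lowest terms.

4801/1960

f'(u) = 2u.
f(3) = 3, f'(3) = 6, so u_1 = 3 - 3/6 = 5/2.
f(5/2) = 1/4, f'(5/2) = 5, so u_2 = (5/2) - (1/4)/5 = 49/20.
f(49/20) = 1/400, f'(49/20) = 49/10, so u_3 = (49/20) - (1/400)/(49/10) = 4801/1960.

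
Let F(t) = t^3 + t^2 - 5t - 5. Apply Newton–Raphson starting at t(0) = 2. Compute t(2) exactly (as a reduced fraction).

2239/1001

F'(t) = 3t^2 + 2t - 5.
F(2) = -3, F'(2) = 11, so t(1) = 2 - (-3)/11 = 25/11.
F(25/11) = 720/1331, F'(25/11) = 1820/121, so t(2) = (25/11) - (720/1331)/(1820/121) = 2239/1001.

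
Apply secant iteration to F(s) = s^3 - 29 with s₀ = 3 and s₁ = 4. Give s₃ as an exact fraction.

157673/51397

F(3) = -2, F(4) = 35. s₂ = 4 - 35·(4 - 3)/(35 - (-2)) = 113/37.
F(4) = 35, F(113/37) = -26040/50653. s₃ = (113/37) - (-26040/50653)·((113/37) - 4)/((-26040/50653) - 35) = 157673/51397.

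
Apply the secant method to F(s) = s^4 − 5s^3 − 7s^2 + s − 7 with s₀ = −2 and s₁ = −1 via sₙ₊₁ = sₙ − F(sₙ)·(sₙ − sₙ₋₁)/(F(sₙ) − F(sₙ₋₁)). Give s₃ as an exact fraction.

F(−2) = 19, F(−1) = −9. s₂ = (−1) − (−9)·((−1) − (−2))/((−9) − 19) = −37/28.
F(−1) = −9, F(−37/28) = −3662307/614656. s₃ = (−37/28) − (−3662307/614656)·((−37/28) − (−1))/((−3662307/614656) − (−9)) = −405301/207733.

−405301/207733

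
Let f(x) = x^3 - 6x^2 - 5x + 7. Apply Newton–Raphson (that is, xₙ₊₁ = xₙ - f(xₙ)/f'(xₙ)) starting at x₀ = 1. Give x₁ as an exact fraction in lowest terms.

f'(x) = 3x^2 - 12x - 5.
f(1) = -3, f'(1) = -14, so x₁ = 1 - (-3)/(-14) = 11/14.

11/14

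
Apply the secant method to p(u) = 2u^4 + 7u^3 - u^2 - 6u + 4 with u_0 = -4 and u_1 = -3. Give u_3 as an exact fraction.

-5321244/1561123

p(-4) = 76, p(-3) = -14. u_2 = (-3) - (-14)·((-3) - (-4))/((-14) - 76) = -142/45.
p(-3) = -14, p(-142/45) = -35553028/4100625. u_3 = (-142/45) - (-35553028/4100625)·((-142/45) - (-3))/((-35553028/4100625) - (-14)) = -5321244/1561123.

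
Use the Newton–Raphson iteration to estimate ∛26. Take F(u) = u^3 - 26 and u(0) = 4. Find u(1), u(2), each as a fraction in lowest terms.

u(1) = 77/24, u(2) = 636245/213444

F'(u) = 3u^2.
F(4) = 38, F'(4) = 48, so u(1) = 4 - 38/48 = 77/24.
F(77/24) = 97109/13824, F'(77/24) = 5929/192, so u(2) = (77/24) - (97109/13824)/(5929/192) = 636245/213444.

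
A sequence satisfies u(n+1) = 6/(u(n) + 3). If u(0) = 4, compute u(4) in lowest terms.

u(1) = 6/(4 + 3) = 6/7.
u(2) = 6/(6/7 + 3) = 14/9.
u(3) = 6/(14/9 + 3) = 54/41.
u(4) = 6/(54/41 + 3) = 82/59.

82/59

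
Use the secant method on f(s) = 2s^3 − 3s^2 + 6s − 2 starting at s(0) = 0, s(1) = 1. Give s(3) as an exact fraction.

f(0) = −2, f(1) = 3. s(2) = 1 − 3·(1 − 0)/(3 − (−2)) = 2/5.
f(1) = 3, f(2/5) = 6/125. s(3) = (2/5) − (6/125)·((2/5) − 1)/((6/125) − 3) = 16/41.

16/41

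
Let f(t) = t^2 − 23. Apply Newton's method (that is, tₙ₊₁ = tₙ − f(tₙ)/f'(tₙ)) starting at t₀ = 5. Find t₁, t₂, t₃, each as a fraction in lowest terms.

f'(t) = 2t.
f(5) = 2, f'(5) = 10, so t₁ = 5 − 2/10 = 24/5.
f(24/5) = 1/25, f'(24/5) = 48/5, so t₂ = (24/5) − (1/25)/(48/5) = 1151/240.
f(1151/240) = 1/57600, f'(1151/240) = 1151/120, so t₃ = (1151/240) − (1/57600)/(1151/120) = 2649601/552480.

t₁ = 24/5, t₂ = 1151/240, t₃ = 2649601/552480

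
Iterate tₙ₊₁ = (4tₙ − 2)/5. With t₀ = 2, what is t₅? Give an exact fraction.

t₁ = (4·2 − 2)/5 = 6/5.
t₂ = (4·(6/5) − 2)/5 = 14/25.
t₃ = (4·(14/25) − 2)/5 = 6/125.
t₄ = (4·(6/125) − 2)/5 = −226/625.
t₅ = (4·(−226/625) − 2)/5 = −2154/3125.

−2154/3125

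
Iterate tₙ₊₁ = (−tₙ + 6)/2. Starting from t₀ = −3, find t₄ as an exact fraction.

27/16

t₁ = (−(−3) + 6)/2 = 9/2.
t₂ = (−(9/2) + 6)/2 = 3/4.
t₃ = (−(3/4) + 6)/2 = 21/8.
t₄ = (−(21/8) + 6)/2 = 27/16.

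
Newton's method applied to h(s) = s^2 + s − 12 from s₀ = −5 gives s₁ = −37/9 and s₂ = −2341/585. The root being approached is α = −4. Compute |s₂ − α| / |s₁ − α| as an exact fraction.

1/65

s₁ − α = −37/9 − (−4) = −37/9 + 4 = −1/9, so |s₁ − α| = 1/9.
s₂ − α = −2341/585 − (−4) = −2341/585 + 4 = −1/585, so |s₂ − α| = 1/585.
Ratio = (1/585) / (1/9) = 1/65.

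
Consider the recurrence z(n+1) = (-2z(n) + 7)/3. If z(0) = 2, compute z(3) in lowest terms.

11/9

z(1) = (-2·2 + 7)/3 = 1.
z(2) = (-2·1 + 7)/3 = 5/3.
z(3) = (-2·(5/3) + 7)/3 = 11/9.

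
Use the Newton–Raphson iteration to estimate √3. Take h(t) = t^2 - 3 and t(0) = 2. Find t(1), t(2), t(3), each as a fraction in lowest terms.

t(1) = 7/4, t(2) = 97/56, t(3) = 18817/10864

h'(t) = 2t.
h(2) = 1, h'(2) = 4, so t(1) = 2 - 1/4 = 7/4.
h(7/4) = 1/16, h'(7/4) = 7/2, so t(2) = (7/4) - (1/16)/(7/2) = 97/56.
h(97/56) = 1/3136, h'(97/56) = 97/28, so t(3) = (97/56) - (1/3136)/(97/28) = 18817/10864.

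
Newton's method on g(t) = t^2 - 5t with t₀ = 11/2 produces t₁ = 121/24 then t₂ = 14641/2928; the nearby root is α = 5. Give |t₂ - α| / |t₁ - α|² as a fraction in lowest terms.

12/61

t₁ - α = 121/24 - 5 = 1/24, so |t₁ - α| = 1/24.
t₂ - α = 14641/2928 - 5 = 1/2928, so |t₂ - α| = 1/2928.
|t₁ - α|² = 1/576.
Ratio = (1/2928) / (1/576) = 12/61.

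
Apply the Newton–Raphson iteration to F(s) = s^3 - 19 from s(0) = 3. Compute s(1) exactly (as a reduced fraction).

F'(s) = 3s^2.
F(3) = 8, F'(3) = 27, so s(1) = 3 - 8/27 = 73/27.

73/27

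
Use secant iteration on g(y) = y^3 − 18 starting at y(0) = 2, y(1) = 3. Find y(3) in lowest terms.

g(2) = −10, g(3) = 9. y(2) = 3 − 9·(3 − 2)/(9 − (−10)) = 48/19.
g(3) = 9, g(48/19) = −12870/6859. y(3) = (48/19) − (−12870/6859)·((48/19) − 3)/((−12870/6859) − 9) = 2402/921.

2402/921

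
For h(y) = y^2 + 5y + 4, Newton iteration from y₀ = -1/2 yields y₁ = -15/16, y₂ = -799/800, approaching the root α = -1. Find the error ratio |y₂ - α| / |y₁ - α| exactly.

y₁ - α = -15/16 - (-1) = -15/16 + 1 = 1/16, so |y₁ - α| = 1/16.
y₂ - α = -799/800 - (-1) = -799/800 + 1 = 1/800, so |y₂ - α| = 1/800.
Ratio = (1/800) / (1/16) = 1/50.

1/50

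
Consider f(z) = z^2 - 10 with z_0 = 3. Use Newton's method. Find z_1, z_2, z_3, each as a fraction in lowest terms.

z_1 = 19/6, z_2 = 721/228, z_3 = 1039681/328776

f'(z) = 2z.
f(3) = -1, f'(3) = 6, so z_1 = 3 - (-1)/6 = 19/6.
f(19/6) = 1/36, f'(19/6) = 19/3, so z_2 = (19/6) - (1/36)/(19/3) = 721/228.
f(721/228) = 1/51984, f'(721/228) = 721/114, so z_3 = (721/228) - (1/51984)/(721/114) = 1039681/328776.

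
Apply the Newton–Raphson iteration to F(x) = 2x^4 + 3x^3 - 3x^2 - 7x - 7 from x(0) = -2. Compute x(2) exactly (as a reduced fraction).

F'(x) = 8x^3 + 9x^2 - 6x - 7.
F(-2) = 3, F'(-2) = -23, so x(1) = (-2) - 3/(-23) = -43/23.
F(-43/23) = 120636/279841, F'(-43/23) = -202000/12167, so x(2) = (-43/23) - (120636/279841)/(-202000/12167) = -2141341/1161500.

-2141341/1161500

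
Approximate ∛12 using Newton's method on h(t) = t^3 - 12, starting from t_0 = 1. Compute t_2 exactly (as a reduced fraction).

1453/441

h'(t) = 3t^2.
h(1) = -11, h'(1) = 3, so t_1 = 1 - (-11)/3 = 14/3.
h(14/3) = 2420/27, h'(14/3) = 196/3, so t_2 = (14/3) - (2420/27)/(196/3) = 1453/441.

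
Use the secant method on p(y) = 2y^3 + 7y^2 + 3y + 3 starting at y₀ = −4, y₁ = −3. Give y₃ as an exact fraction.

−6743/2117

p(−4) = −25, p(−3) = 3. y₂ = (−3) − 3·((−3) − (−4))/(3 − (−25)) = −87/28.
p(−3) = 3, p(−87/28) = 13875/10976. y₃ = (−87/28) − (13875/10976)·((−87/28) − (−3))/((13875/10976) − 3) = −6743/2117.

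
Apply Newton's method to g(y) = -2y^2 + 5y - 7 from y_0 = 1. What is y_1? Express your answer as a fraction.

5

g'(y) = -4y + 5.
g(1) = -4, g'(1) = 1, so y_1 = 1 - (-4)/1 = 5.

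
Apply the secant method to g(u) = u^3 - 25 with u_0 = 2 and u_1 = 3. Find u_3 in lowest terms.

g(2) = -17, g(3) = 2. u_2 = 3 - 2·(3 - 2)/(2 - (-17)) = 55/19.
g(3) = 2, g(55/19) = -5100/6859. u_3 = (55/19) - (-5100/6859)·((55/19) - 3)/((-5100/6859) - 2) = 27505/9409.

27505/9409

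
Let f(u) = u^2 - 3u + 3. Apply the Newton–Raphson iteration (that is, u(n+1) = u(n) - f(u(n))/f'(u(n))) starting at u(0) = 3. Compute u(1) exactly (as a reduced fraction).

2

f'(u) = 2u - 3.
f(3) = 3, f'(3) = 3, so u(1) = 3 - 3/3 = 2.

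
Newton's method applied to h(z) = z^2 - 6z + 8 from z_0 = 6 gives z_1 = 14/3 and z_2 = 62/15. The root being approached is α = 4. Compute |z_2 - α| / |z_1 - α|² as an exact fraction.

3/10

z_1 - α = 14/3 - 4 = 2/3, so |z_1 - α| = 2/3.
z_2 - α = 62/15 - 4 = 2/15, so |z_2 - α| = 2/15.
|z_1 - α|² = 4/9.
Ratio = (2/15) / (4/9) = 3/10.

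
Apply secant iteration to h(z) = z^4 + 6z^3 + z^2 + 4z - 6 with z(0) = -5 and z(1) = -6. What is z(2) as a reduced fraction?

-131/22

h(-5) = -126, h(-6) = 6. z(2) = (-6) - 6·((-6) - (-5))/(6 - (-126)) = -131/22.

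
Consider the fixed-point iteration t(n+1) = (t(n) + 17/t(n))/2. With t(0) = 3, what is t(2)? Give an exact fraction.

t(1) = (3 + 17/3)/2 = 13/3.
t(2) = (13/3 + 17/(13/3))/2 = 161/39.

161/39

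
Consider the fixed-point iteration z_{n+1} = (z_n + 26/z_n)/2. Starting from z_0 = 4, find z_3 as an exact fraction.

1468273/287952

z_1 = (4 + 26/4)/2 = 21/4.
z_2 = (21/4 + 26/(21/4))/2 = 857/168.
z_3 = (857/168 + 26/(857/168))/2 = 1468273/287952.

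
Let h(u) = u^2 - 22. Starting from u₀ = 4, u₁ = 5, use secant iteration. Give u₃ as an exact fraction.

h(4) = -6, h(5) = 3. u₂ = 5 - 3·(5 - 4)/(3 - (-6)) = 14/3.
h(5) = 3, h(14/3) = -2/9. u₃ = (14/3) - (-2/9)·((14/3) - 5)/((-2/9) - 3) = 136/29.

136/29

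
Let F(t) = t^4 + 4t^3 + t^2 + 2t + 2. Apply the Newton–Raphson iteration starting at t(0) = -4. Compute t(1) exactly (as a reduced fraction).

-27/7

F'(t) = 4t^3 + 12t^2 + 2t + 2.
F(-4) = 10, F'(-4) = -70, so t(1) = (-4) - 10/(-70) = -27/7.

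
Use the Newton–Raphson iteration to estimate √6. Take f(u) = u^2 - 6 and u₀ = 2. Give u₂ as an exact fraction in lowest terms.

49/20

f'(u) = 2u.
f(2) = -2, f'(2) = 4, so u₁ = 2 - (-2)/4 = 5/2.
f(5/2) = 1/4, f'(5/2) = 5, so u₂ = (5/2) - (1/4)/5 = 49/20.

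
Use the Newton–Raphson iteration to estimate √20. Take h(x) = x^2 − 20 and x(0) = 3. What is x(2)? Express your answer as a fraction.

h'(x) = 2x.
h(3) = −11, h'(3) = 6, so x(1) = 3 − (−11)/6 = 29/6.
h(29/6) = 121/36, h'(29/6) = 29/3, so x(2) = (29/6) − (121/36)/(29/3) = 1561/348.

1561/348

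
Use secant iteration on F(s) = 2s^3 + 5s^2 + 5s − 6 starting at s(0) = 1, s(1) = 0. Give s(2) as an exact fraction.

1/2

F(1) = 6, F(0) = −6. s(2) = 0 − (−6)·(0 − 1)/((−6) − 6) = 1/2.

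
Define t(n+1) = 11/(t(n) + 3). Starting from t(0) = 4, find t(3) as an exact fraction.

352/173

t(1) = 11/(4 + 3) = 11/7.
t(2) = 11/(11/7 + 3) = 77/32.
t(3) = 11/(77/32 + 3) = 352/173.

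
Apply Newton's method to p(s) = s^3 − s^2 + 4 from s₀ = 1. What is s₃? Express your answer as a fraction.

p'(s) = 3s^2 − 2s.
p(1) = 4, p'(1) = 1, so s₁ = 1 − 4/1 = −3.
p(−3) = −32, p'(−3) = 33, so s₂ = (−3) − (−32)/33 = −67/33.
p(−67/33) = −305152/35937, p'(−67/33) = 5963/363, so s₃ = (−67/33) − (−305152/35937)/(5963/363) = −893411/590337.

−893411/590337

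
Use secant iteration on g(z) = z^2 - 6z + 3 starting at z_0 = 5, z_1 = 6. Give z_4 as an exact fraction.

g(5) = -2, g(6) = 3. z_2 = 6 - 3·(6 - 5)/(3 - (-2)) = 27/5.
g(6) = 3, g(27/5) = -6/25. z_3 = (27/5) - (-6/25)·((27/5) - 6)/((-6/25) - 3) = 49/9.
g(27/5) = -6/25, g(49/9) = -2/81. z_4 = (49/9) - (-2/81)·((49/9) - (27/5))/((-2/81) - (-6/25)) = 594/109.

594/109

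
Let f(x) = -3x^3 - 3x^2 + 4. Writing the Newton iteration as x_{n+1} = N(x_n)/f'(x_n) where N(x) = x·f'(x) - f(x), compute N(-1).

f'(x) = -9x^2 - 6x.
N(x) = x·f'(x) - f(x) = x·(-9x^2 - 6x) - (-3x^3 - 3x^2 + 4) = -6x^3 - 3x^2 - 4.
N(-1) = -1.

-1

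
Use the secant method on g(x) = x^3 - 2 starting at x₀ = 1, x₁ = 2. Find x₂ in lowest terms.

8/7

g(1) = -1, g(2) = 6. x₂ = 2 - 6·(2 - 1)/(6 - (-1)) = 8/7.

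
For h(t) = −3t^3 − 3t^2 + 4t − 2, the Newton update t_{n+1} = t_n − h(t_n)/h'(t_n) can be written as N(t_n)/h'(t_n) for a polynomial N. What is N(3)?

−187

h'(t) = −9t^2 − 6t + 4.
N(t) = t·h'(t) − h(t) = t·(−9t^2 − 6t + 4) − (−3t^3 − 3t^2 + 4t − 2) = −6t^3 − 3t^2 + 2.
N(3) = −187.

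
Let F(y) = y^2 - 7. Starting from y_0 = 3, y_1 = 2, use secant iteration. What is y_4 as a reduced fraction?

F(3) = 2, F(2) = -3. y_2 = 2 - (-3)·(2 - 3)/((-3) - 2) = 13/5.
F(2) = -3, F(13/5) = -6/25. y_3 = (13/5) - (-6/25)·((13/5) - 2)/((-6/25) - (-3)) = 61/23.
F(13/5) = -6/25, F(61/23) = 18/529. y_4 = (61/23) - (18/529)·((61/23) - (13/5))/((18/529) - (-6/25)) = 799/302.

799/302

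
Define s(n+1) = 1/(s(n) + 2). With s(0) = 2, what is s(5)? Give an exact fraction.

53/128

s(1) = 1/(2 + 2) = 1/4.
s(2) = 1/(1/4 + 2) = 4/9.
s(3) = 1/(4/9 + 2) = 9/22.
s(4) = 1/(9/22 + 2) = 22/53.
s(5) = 1/(22/53 + 2) = 53/128.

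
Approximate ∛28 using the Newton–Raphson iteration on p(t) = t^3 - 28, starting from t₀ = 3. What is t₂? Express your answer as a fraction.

p'(t) = 3t^2.
p(3) = -1, p'(3) = 27, so t₁ = 3 - (-1)/27 = 82/27.
p(82/27) = 244/19683, p'(82/27) = 6724/243, so t₂ = (82/27) - (244/19683)/(6724/243) = 413465/136161.

413465/136161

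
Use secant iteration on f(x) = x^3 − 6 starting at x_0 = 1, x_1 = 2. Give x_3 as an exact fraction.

f(1) = −5, f(2) = 2. x_2 = 2 − 2·(2 − 1)/(2 − (−5)) = 12/7.
f(2) = 2, f(12/7) = −330/343. x_3 = (12/7) − (−330/343)·((12/7) − 2)/((−330/343) − 2) = 459/254.

459/254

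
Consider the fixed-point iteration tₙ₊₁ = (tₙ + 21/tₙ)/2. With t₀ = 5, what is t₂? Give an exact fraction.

t₁ = (5 + 21/5)/2 = 23/5.
t₂ = (23/5 + 21/(23/5))/2 = 527/115.

527/115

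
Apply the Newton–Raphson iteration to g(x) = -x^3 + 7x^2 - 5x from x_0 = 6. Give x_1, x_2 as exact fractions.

x_1 = 180/29, x_2 = 203472/32857

g'(x) = -3x^2 + 14x - 5.
g(6) = 6, g'(6) = -29, so x_1 = 6 - 6/(-29) = 180/29.
g(180/29) = -11700/24389, g'(180/29) = -28325/841, so x_2 = (180/29) - (-11700/24389)/(-28325/841) = 203472/32857.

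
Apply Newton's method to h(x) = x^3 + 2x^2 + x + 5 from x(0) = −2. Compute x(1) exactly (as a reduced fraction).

−13/5

h'(x) = 3x^2 + 4x + 1.
h(−2) = 3, h'(−2) = 5, so x(1) = (−2) − 3/5 = −13/5.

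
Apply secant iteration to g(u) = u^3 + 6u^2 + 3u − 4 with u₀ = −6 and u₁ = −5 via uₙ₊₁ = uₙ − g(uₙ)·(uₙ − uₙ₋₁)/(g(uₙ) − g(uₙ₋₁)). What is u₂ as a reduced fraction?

−73/14

g(−6) = −22, g(−5) = 6. u₂ = (−5) − 6·((−5) − (−6))/(6 − (−22)) = −73/14.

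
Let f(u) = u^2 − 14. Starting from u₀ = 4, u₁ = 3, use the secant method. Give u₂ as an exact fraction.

f(4) = 2, f(3) = −5. u₂ = 3 − (−5)·(3 − 4)/((−5) − 2) = 26/7.

26/7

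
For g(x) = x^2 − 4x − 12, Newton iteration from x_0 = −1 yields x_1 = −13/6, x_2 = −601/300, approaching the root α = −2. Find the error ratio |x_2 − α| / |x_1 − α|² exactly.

3/25

x_1 − α = −13/6 − (−2) = −13/6 + 2 = −1/6, so |x_1 − α| = 1/6.
x_2 − α = −601/300 − (−2) = −601/300 + 2 = −1/300, so |x_2 − α| = 1/300.
|x_1 − α|² = 1/36.
Ratio = (1/300) / (1/36) = 3/25.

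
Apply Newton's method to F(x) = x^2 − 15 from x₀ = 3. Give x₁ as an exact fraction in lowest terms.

F'(x) = 2x.
F(3) = −6, F'(3) = 6, so x₁ = 3 − (−6)/6 = 4.

4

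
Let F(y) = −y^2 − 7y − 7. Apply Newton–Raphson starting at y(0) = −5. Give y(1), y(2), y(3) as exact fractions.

F'(y) = −2y − 7.
F(−5) = 3, F'(−5) = 3, so y(1) = (−5) − 3/3 = −6.
F(−6) = −1, F'(−6) = 5, so y(2) = (−6) − (−1)/5 = −29/5.
F(−29/5) = −1/25, F'(−29/5) = 23/5, so y(3) = (−29/5) − (−1/25)/(23/5) = −666/115.

y(1) = −6, y(2) = −29/5, y(3) = −666/115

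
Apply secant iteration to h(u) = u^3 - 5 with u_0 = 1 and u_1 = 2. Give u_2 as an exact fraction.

h(1) = -4, h(2) = 3. u_2 = 2 - 3·(2 - 1)/(3 - (-4)) = 11/7.

11/7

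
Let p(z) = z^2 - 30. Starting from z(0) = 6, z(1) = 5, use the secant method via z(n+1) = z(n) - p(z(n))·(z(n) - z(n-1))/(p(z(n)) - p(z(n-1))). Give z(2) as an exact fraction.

60/11

p(6) = 6, p(5) = -5. z(2) = 5 - (-5)·(5 - 6)/((-5) - 6) = 60/11.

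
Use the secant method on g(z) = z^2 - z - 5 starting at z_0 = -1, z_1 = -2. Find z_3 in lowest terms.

-34/19

g(-1) = -3, g(-2) = 1. z_2 = (-2) - 1·((-2) - (-1))/(1 - (-3)) = -7/4.
g(-2) = 1, g(-7/4) = -3/16. z_3 = (-7/4) - (-3/16)·((-7/4) - (-2))/((-3/16) - 1) = -34/19.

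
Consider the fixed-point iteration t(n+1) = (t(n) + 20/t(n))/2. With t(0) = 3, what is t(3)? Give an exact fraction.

4858801/1086456

t(1) = (3 + 20/3)/2 = 29/6.
t(2) = (29/6 + 20/(29/6))/2 = 1561/348.
t(3) = (1561/348 + 20/(1561/348))/2 = 4858801/1086456.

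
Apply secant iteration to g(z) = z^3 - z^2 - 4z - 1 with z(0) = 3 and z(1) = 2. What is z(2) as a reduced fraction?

g(3) = 5, g(2) = -5. z(2) = 2 - (-5)·(2 - 3)/((-5) - 5) = 5/2.

5/2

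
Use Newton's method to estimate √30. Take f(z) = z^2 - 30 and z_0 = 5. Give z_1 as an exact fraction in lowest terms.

11/2

f'(z) = 2z.
f(5) = -5, f'(5) = 10, so z_1 = 5 - (-5)/10 = 11/2.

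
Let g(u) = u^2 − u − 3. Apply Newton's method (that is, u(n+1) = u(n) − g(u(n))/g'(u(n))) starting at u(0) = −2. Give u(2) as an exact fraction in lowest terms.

−124/95

g'(u) = 2u − 1.
g(−2) = 3, g'(−2) = −5, so u(1) = (−2) − 3/(−5) = −7/5.
g(−7/5) = 9/25, g'(−7/5) = −19/5, so u(2) = (−7/5) − (9/25)/(−19/5) = −124/95.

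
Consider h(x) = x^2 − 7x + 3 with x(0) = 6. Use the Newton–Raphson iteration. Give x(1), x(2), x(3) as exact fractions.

x(1) = 33/5, x(2) = 1014/155, x(3) = 956121/146165

h'(x) = 2x − 7.
h(6) = −3, h'(6) = 5, so x(1) = 6 − (−3)/5 = 33/5.
h(33/5) = 9/25, h'(33/5) = 31/5, so x(2) = (33/5) − (9/25)/(31/5) = 1014/155.
h(1014/155) = 81/24025, h'(1014/155) = 943/155, so x(3) = (1014/155) − (81/24025)/(943/155) = 956121/146165.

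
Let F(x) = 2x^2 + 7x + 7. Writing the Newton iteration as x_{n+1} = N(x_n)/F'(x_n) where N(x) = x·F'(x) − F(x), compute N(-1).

F'(x) = 4x + 7.
N(x) = x·F'(x) − F(x) = x·(4x + 7) − (2x^2 + 7x + 7) = 2x^2 − 7.
N(-1) = −5.

−5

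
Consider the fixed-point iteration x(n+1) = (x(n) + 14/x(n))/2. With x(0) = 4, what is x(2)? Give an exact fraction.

449/120

x(1) = (4 + 14/4)/2 = 15/4.
x(2) = (15/4 + 14/(15/4))/2 = 449/120.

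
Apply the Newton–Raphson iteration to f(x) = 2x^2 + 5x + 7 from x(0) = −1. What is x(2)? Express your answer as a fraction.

f'(x) = 4x + 5.
f(−1) = 4, f'(−1) = 1, so x(1) = (−1) − 4/1 = −5.
f(−5) = 32, f'(−5) = −15, so x(2) = (−5) − 32/(−15) = −43/15.

−43/15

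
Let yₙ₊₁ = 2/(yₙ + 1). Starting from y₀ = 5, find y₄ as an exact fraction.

10/9

y₁ = 2/(5 + 1) = 1/3.
y₂ = 2/(1/3 + 1) = 3/2.
y₃ = 2/(3/2 + 1) = 4/5.
y₄ = 2/(4/5 + 1) = 10/9.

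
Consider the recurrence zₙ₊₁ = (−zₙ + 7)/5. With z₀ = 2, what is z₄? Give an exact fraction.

z₁ = (−2 + 7)/5 = 1.
z₂ = (−1 + 7)/5 = 6/5.
z₃ = (−(6/5) + 7)/5 = 29/25.
z₄ = (−(29/25) + 7)/5 = 146/125.

146/125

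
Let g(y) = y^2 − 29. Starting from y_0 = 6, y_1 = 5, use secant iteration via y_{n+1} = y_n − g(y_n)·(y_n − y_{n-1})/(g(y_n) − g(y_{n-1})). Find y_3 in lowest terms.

307/57

g(6) = 7, g(5) = −4. y_2 = 5 − (−4)·(5 − 6)/((−4) − 7) = 59/11.
g(5) = −4, g(59/11) = −28/121. y_3 = (59/11) − (−28/121)·((59/11) − 5)/((−28/121) − (−4)) = 307/57.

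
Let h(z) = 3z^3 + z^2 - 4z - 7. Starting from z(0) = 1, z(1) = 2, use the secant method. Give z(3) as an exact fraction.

14734/9967

h(1) = -7, h(2) = 13. z(2) = 2 - 13·(2 - 1)/(13 - (-7)) = 27/20.
h(2) = 13, h(27/20) = -25571/8000. z(3) = (27/20) - (-25571/8000)·((27/20) - 2)/((-25571/8000) - 13) = 14734/9967.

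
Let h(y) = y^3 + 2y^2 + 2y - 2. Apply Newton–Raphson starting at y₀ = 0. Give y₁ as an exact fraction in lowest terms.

1

h'(y) = 3y^2 + 4y + 2.
h(0) = -2, h'(0) = 2, so y₁ = 0 - (-2)/2 = 1.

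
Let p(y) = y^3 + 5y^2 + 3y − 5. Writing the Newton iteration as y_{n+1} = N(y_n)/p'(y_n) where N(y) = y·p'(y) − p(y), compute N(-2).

9

p'(y) = 3y^2 + 10y + 3.
N(y) = y·p'(y) − p(y) = y·(3y^2 + 10y + 3) − (y^3 + 5y^2 + 3y − 5) = 2y^3 + 5y^2 + 5.
N(-2) = 9.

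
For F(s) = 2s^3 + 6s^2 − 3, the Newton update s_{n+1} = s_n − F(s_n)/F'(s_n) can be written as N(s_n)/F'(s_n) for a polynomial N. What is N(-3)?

−51

F'(s) = 6s^2 + 12s.
N(s) = s·F'(s) − F(s) = s·(6s^2 + 12s) − (2s^3 + 6s^2 − 3) = 4s^3 + 6s^2 + 3.
N(-3) = −51.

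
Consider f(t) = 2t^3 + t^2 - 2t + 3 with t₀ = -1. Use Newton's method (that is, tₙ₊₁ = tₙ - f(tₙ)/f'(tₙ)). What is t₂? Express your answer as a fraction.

-51/23

f'(t) = 6t^2 + 2t - 2.
f(-1) = 4, f'(-1) = 2, so t₁ = (-1) - 4/2 = -3.
f(-3) = -36, f'(-3) = 46, so t₂ = (-3) - (-36)/46 = -51/23.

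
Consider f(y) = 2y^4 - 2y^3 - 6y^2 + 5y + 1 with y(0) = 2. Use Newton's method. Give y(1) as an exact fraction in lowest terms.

f'(y) = 8y^3 - 6y^2 - 12y + 5.
f(2) = 3, f'(2) = 21, so y(1) = 2 - 3/21 = 13/7.

13/7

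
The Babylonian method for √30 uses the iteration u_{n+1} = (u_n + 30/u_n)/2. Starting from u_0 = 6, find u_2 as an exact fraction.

241/44

u_1 = (6 + 30/6)/2 = 11/2.
u_2 = (11/2 + 30/(11/2))/2 = 241/44.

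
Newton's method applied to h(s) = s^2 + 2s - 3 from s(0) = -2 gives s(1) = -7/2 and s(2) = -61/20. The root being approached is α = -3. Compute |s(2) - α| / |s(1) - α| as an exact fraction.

s(1) - α = -7/2 - (-3) = -7/2 + 3 = -1/2, so |s(1) - α| = 1/2.
s(2) - α = -61/20 - (-3) = -61/20 + 3 = -1/20, so |s(2) - α| = 1/20.
Ratio = (1/20) / (1/2) = 1/10.

1/10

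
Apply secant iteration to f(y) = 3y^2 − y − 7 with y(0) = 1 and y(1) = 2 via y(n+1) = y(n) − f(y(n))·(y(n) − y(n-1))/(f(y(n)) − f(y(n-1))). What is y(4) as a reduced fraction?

f(1) = −5, f(2) = 3. y(2) = 2 − 3·(2 − 1)/(3 − (−5)) = 13/8.
f(2) = 3, f(13/8) = −45/64. y(3) = (13/8) − (−45/64)·((13/8) − 2)/((−45/64) − 3) = 134/79.
f(13/8) = −45/64, f(134/79) = −405/6241. y(4) = (134/79) − (−405/6241)·((134/79) − (13/8))/((−405/6241) − (−45/64)) = 1930/1133.

1930/1133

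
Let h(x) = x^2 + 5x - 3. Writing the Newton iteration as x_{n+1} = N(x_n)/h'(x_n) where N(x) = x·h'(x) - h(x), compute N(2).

h'(x) = 2x + 5.
N(x) = x·h'(x) - h(x) = x·(2x + 5) - (x^2 + 5x - 3) = x^2 + 3.
N(2) = 7.

7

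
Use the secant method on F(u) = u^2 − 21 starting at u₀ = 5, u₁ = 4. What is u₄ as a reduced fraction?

14513/3167

F(5) = 4, F(4) = −5. u₂ = 4 − (−5)·(4 − 5)/((−5) − 4) = 41/9.
F(4) = −5, F(41/9) = −20/81. u₃ = (41/9) − (−20/81)·((41/9) − 4)/((−20/81) − (−5)) = 353/77.
F(41/9) = −20/81, F(353/77) = 100/5929. u₄ = (353/77) − (100/5929)·((353/77) − (41/9))/((100/5929) − (−20/81)) = 14513/3167.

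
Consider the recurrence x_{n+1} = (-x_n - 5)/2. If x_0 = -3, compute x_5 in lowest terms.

-13/8

x_1 = (-(-3) - 5)/2 = -1.
x_2 = (-(-1) - 5)/2 = -2.
x_3 = (-(-2) - 5)/2 = -3/2.
x_4 = (-(-3/2) - 5)/2 = -7/4.
x_5 = (-(-7/4) - 5)/2 = -13/8.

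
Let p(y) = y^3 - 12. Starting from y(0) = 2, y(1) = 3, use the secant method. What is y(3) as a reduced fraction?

p(2) = -4, p(3) = 15. y(2) = 3 - 15·(3 - 2)/(15 - (-4)) = 42/19.
p(3) = 15, p(42/19) = -8220/6859. y(3) = (42/19) - (-8220/6859)·((42/19) - 3)/((-8220/6859) - 15) = 5602/2469.

5602/2469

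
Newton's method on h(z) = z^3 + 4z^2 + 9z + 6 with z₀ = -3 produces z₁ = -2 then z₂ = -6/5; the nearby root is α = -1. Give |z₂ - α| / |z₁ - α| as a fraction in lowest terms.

z₁ - α = -2 - (-1) = -2 + 1 = -1, so |z₁ - α| = 1.
z₂ - α = -6/5 - (-1) = -6/5 + 1 = -1/5, so |z₂ - α| = 1/5.
Ratio = (1/5) / 1 = 1/5.

1/5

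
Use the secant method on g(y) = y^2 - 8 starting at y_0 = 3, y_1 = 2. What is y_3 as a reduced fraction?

g(3) = 1, g(2) = -4. y_2 = 2 - (-4)·(2 - 3)/((-4) - 1) = 14/5.
g(2) = -4, g(14/5) = -4/25. y_3 = (14/5) - (-4/25)·((14/5) - 2)/((-4/25) - (-4)) = 17/6.

17/6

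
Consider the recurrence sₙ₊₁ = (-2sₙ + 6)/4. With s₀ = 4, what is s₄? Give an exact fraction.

s₁ = (-2·4 + 6)/4 = -1/2.
s₂ = (-2·(-1/2) + 6)/4 = 7/4.
s₃ = (-2·(7/4) + 6)/4 = 5/8.
s₄ = (-2·(5/8) + 6)/4 = 19/16.

19/16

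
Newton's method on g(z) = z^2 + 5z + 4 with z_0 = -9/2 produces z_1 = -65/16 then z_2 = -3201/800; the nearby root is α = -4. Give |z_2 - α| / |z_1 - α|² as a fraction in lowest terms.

8/25

z_1 - α = -65/16 - (-4) = -65/16 + 4 = -1/16, so |z_1 - α| = 1/16.
z_2 - α = -3201/800 - (-4) = -3201/800 + 4 = -1/800, so |z_2 - α| = 1/800.
|z_1 - α|² = 1/256.
Ratio = (1/800) / (1/256) = 8/25.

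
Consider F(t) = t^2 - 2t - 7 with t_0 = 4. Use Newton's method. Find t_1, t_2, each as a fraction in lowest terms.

F'(t) = 2t - 2.
F(4) = 1, F'(4) = 6, so t_1 = 4 - 1/6 = 23/6.
F(23/6) = 1/36, F'(23/6) = 17/3, so t_2 = (23/6) - (1/36)/(17/3) = 781/204.

t_1 = 23/6, t_2 = 781/204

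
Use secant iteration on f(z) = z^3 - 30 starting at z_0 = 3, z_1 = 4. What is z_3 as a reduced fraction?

80271/25886

f(3) = -3, f(4) = 34. z_2 = 4 - 34·(4 - 3)/(34 - (-3)) = 114/37.
f(4) = 34, f(114/37) = -38046/50653. z_3 = (114/37) - (-38046/50653)·((114/37) - 4)/((-38046/50653) - 34) = 80271/25886.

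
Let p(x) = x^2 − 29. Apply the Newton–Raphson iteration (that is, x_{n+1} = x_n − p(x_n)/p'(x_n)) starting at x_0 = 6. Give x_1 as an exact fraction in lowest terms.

p'(x) = 2x.
p(6) = 7, p'(6) = 12, so x_1 = 6 − 7/12 = 65/12.

65/12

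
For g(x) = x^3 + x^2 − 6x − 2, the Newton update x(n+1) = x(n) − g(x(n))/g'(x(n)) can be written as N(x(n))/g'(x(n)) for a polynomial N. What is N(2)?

g'(x) = 3x^2 + 2x − 6.
N(x) = x·g'(x) − g(x) = x·(3x^2 + 2x − 6) − (x^3 + x^2 − 6x − 2) = 2x^3 + x^2 + 2.
N(2) = 22.

22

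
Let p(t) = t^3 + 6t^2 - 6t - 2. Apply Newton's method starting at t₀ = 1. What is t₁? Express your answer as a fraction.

p'(t) = 3t^2 + 12t - 6.
p(1) = -1, p'(1) = 9, so t₁ = 1 - (-1)/9 = 10/9.

10/9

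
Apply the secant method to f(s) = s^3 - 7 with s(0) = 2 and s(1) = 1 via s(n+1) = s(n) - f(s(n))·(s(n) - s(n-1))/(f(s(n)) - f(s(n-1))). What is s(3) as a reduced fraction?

201/103

f(2) = 1, f(1) = -6. s(2) = 1 - (-6)·(1 - 2)/((-6) - 1) = 13/7.
f(1) = -6, f(13/7) = -204/343. s(3) = (13/7) - (-204/343)·((13/7) - 1)/((-204/343) - (-6)) = 201/103.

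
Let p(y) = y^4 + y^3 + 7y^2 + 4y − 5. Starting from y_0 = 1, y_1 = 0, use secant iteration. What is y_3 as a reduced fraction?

10985/15153

p(1) = 8, p(0) = −5. y_2 = 0 − (−5)·(0 − 1)/((−5) − 8) = 5/13.
p(0) = −5, p(5/13) = −67040/28561. y_3 = (5/13) − (−67040/28561)·((5/13) − 0)/((−67040/28561) − (−5)) = 10985/15153.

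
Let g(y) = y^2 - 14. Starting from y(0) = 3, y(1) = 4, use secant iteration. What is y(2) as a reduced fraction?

g(3) = -5, g(4) = 2. y(2) = 4 - 2·(4 - 3)/(2 - (-5)) = 26/7.

26/7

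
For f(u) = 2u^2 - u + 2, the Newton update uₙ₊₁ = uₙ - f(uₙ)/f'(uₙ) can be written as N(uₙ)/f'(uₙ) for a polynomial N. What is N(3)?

f'(u) = 4u - 1.
N(u) = u·f'(u) - f(u) = u·(4u - 1) - (2u^2 - u + 2) = 2u^2 - 2.
N(3) = 16.

16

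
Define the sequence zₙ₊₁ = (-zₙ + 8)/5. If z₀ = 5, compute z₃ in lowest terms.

z₁ = (-5 + 8)/5 = 3/5.
z₂ = (-(3/5) + 8)/5 = 37/25.
z₃ = (-(37/25) + 8)/5 = 163/125.

163/125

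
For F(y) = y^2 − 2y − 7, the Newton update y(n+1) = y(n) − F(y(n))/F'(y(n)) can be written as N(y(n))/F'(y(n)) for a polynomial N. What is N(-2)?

11

F'(y) = 2y − 2.
N(y) = y·F'(y) − F(y) = y·(2y − 2) − (y^2 − 2y − 7) = y^2 + 7.
N(-2) = 11.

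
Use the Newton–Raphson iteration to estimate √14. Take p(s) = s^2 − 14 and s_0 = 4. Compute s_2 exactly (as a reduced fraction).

449/120

p'(s) = 2s.
p(4) = 2, p'(4) = 8, so s_1 = 4 − 2/8 = 15/4.
p(15/4) = 1/16, p'(15/4) = 15/2, so s_2 = (15/4) − (1/16)/(15/2) = 449/120.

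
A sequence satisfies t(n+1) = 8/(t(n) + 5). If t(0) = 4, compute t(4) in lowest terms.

2696/2109

t(1) = 8/(4 + 5) = 8/9.
t(2) = 8/(8/9 + 5) = 72/53.
t(3) = 8/(72/53 + 5) = 424/337.
t(4) = 8/(424/337 + 5) = 2696/2109.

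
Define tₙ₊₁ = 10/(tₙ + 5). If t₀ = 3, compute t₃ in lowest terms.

50/33

t₁ = 10/(3 + 5) = 5/4.
t₂ = 10/(5/4 + 5) = 8/5.
t₃ = 10/(8/5 + 5) = 50/33.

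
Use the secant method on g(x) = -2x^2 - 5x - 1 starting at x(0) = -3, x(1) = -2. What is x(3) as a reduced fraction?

-39/17

g(-3) = -4, g(-2) = 1. x(2) = (-2) - 1·((-2) - (-3))/(1 - (-4)) = -11/5.
g(-2) = 1, g(-11/5) = 8/25. x(3) = (-11/5) - (8/25)·((-11/5) - (-2))/((8/25) - 1) = -39/17.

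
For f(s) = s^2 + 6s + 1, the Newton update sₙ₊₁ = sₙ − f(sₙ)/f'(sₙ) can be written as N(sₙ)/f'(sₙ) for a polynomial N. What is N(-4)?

f'(s) = 2s + 6.
N(s) = s·f'(s) − f(s) = s·(2s + 6) − (s^2 + 6s + 1) = s^2 − 1.
N(-4) = 15.

15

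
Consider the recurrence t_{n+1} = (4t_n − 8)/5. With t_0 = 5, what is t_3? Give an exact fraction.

−168/125

t_1 = (4·5 − 8)/5 = 12/5.
t_2 = (4·(12/5) − 8)/5 = 8/25.
t_3 = (4·(8/25) − 8)/5 = −168/125.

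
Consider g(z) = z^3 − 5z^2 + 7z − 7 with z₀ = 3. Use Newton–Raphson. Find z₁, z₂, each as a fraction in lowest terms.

g'(z) = 3z^2 − 10z + 7.
g(3) = −4, g'(3) = 4, so z₁ = 3 − (−4)/4 = 4.
g(4) = 5, g'(4) = 15, so z₂ = 4 − 5/15 = 11/3.

z₁ = 4, z₂ = 11/3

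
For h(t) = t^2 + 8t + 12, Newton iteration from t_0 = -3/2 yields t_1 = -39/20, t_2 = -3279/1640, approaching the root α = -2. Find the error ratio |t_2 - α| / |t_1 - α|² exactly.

10/41

t_1 - α = -39/20 - (-2) = -39/20 + 2 = 1/20, so |t_1 - α| = 1/20.
t_2 - α = -3279/1640 - (-2) = -3279/1640 + 2 = 1/1640, so |t_2 - α| = 1/1640.
|t_1 - α|² = 1/400.
Ratio = (1/1640) / (1/400) = 10/41.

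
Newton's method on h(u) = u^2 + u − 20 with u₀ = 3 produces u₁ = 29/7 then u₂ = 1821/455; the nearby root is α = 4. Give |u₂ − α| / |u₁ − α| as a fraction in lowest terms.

u₁ − α = 29/7 − 4 = 1/7, so |u₁ − α| = 1/7.
u₂ − α = 1821/455 − 4 = 1/455, so |u₂ − α| = 1/455.
Ratio = (1/455) / (1/7) = 1/65.

1/65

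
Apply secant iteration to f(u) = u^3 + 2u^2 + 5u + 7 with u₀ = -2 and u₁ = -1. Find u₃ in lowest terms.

f(-2) = -3, f(-1) = 3. u₂ = (-1) - 3·((-1) - (-2))/(3 - (-3)) = -3/2.
f(-1) = 3, f(-3/2) = 5/8. u₃ = (-3/2) - (5/8)·((-3/2) - (-1))/((5/8) - 3) = -31/19.

-31/19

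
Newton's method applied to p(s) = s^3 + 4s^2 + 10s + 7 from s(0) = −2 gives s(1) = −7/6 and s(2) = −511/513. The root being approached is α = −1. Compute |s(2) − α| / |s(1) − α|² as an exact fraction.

s(1) − α = −7/6 − (−1) = −7/6 + 1 = −1/6, so |s(1) − α| = 1/6.
s(2) − α = −511/513 − (−1) = −511/513 + 1 = 2/513, so |s(2) − α| = 2/513.
|s(1) − α|² = 1/36.
Ratio = (2/513) / (1/36) = 8/57.

8/57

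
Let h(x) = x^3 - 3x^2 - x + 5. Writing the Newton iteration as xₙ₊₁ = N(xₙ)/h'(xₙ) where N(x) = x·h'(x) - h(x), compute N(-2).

-33

h'(x) = 3x^2 - 6x - 1.
N(x) = x·h'(x) - h(x) = x·(3x^2 - 6x - 1) - (x^3 - 3x^2 - x + 5) = 2x^3 - 3x^2 - 5.
N(-2) = -33.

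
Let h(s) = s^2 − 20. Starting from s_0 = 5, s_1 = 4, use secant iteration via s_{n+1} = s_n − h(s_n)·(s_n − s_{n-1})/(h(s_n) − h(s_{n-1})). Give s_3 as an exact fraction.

h(5) = 5, h(4) = −4. s_2 = 4 − (−4)·(4 − 5)/((−4) − 5) = 40/9.
h(4) = −4, h(40/9) = −20/81. s_3 = (40/9) − (−20/81)·((40/9) − 4)/((−20/81) − (−4)) = 85/19.

85/19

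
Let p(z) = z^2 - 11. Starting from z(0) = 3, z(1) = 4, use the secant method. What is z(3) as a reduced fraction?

169/51

p(3) = -2, p(4) = 5. z(2) = 4 - 5·(4 - 3)/(5 - (-2)) = 23/7.
p(4) = 5, p(23/7) = -10/49. z(3) = (23/7) - (-10/49)·((23/7) - 4)/((-10/49) - 5) = 169/51.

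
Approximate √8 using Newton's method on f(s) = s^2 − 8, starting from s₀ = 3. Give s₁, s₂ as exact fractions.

s₁ = 17/6, s₂ = 577/204

f'(s) = 2s.
f(3) = 1, f'(3) = 6, so s₁ = 3 − 1/6 = 17/6.
f(17/6) = 1/36, f'(17/6) = 17/3, so s₂ = (17/6) − (1/36)/(17/3) = 577/204.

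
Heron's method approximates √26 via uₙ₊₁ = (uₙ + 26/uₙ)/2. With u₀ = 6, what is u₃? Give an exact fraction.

7196593/1411368

u₁ = (6 + 26/6)/2 = 31/6.
u₂ = (31/6 + 26/(31/6))/2 = 1897/372.
u₃ = (1897/372 + 26/(1897/372))/2 = 7196593/1411368.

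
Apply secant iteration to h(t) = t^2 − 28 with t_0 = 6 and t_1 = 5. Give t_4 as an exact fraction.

h(6) = 8, h(5) = −3. t_2 = 5 − (−3)·(5 − 6)/((−3) − 8) = 58/11.
h(5) = −3, h(58/11) = −24/121. t_3 = (58/11) − (−24/121)·((58/11) − 5)/((−24/121) − (−3)) = 598/113.
h(58/11) = −24/121, h(598/113) = 72/12769. t_4 = (598/113) − (72/12769)·((598/113) − (58/11))/((72/12769) − (−24/121)) = 17372/3283.

17372/3283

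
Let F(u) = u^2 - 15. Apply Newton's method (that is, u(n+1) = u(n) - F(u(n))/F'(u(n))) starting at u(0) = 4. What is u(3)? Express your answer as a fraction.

F'(u) = 2u.
F(4) = 1, F'(4) = 8, so u(1) = 4 - 1/8 = 31/8.
F(31/8) = 1/64, F'(31/8) = 31/4, so u(2) = (31/8) - (1/64)/(31/4) = 1921/496.
F(1921/496) = 1/246016, F'(1921/496) = 1921/248, so u(3) = (1921/496) - (1/246016)/(1921/248) = 7380481/1905632.

7380481/1905632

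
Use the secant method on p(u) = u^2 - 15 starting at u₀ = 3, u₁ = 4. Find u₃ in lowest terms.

213/55

p(3) = -6, p(4) = 1. u₂ = 4 - 1·(4 - 3)/(1 - (-6)) = 27/7.
p(4) = 1, p(27/7) = -6/49. u₃ = (27/7) - (-6/49)·((27/7) - 4)/((-6/49) - 1) = 213/55.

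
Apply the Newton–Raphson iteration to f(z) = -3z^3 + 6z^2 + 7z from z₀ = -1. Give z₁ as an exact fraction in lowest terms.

f'(z) = -9z^2 + 12z + 7.
f(-1) = 2, f'(-1) = -14, so z₁ = (-1) - 2/(-14) = -6/7.

-6/7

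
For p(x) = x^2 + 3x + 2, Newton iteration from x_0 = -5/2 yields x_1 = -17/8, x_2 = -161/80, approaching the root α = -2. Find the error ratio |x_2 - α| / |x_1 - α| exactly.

x_1 - α = -17/8 - (-2) = -17/8 + 2 = -1/8, so |x_1 - α| = 1/8.
x_2 - α = -161/80 - (-2) = -161/80 + 2 = -1/80, so |x_2 - α| = 1/80.
Ratio = (1/80) / (1/8) = 1/10.

1/10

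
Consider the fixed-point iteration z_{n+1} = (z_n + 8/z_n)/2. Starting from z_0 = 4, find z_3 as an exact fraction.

577/204

z_1 = (4 + 8/4)/2 = 3.
z_2 = (3 + 8/3)/2 = 17/6.
z_3 = (17/6 + 8/(17/6))/2 = 577/204.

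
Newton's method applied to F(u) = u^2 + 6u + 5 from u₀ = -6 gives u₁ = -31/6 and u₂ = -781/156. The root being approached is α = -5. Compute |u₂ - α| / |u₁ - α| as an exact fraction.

u₁ - α = -31/6 - (-5) = -31/6 + 5 = -1/6, so |u₁ - α| = 1/6.
u₂ - α = -781/156 - (-5) = -781/156 + 5 = -1/156, so |u₂ - α| = 1/156.
Ratio = (1/156) / (1/6) = 1/26.

1/26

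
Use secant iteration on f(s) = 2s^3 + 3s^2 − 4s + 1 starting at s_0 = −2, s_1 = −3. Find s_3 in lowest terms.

−9404/3977

f(−2) = 5, f(−3) = −14. s_2 = (−3) − (−14)·((−3) − (−2))/((−14) − 5) = −43/19.
f(−3) = −14, f(−43/19) = 15330/6859. s_3 = (−43/19) − (15330/6859)·((−43/19) − (−3))/((15330/6859) − (−14)) = −9404/3977.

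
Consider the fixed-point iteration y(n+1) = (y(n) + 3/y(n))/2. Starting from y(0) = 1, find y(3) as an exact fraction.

y(1) = (1 + 3/1)/2 = 2.
y(2) = (2 + 3/2)/2 = 7/4.
y(3) = (7/4 + 3/(7/4))/2 = 97/56.

97/56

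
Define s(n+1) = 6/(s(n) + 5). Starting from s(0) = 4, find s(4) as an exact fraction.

s(1) = 6/(4 + 5) = 2/3.
s(2) = 6/(2/3 + 5) = 18/17.
s(3) = 6/(18/17 + 5) = 102/103.
s(4) = 6/(102/103 + 5) = 618/617.

618/617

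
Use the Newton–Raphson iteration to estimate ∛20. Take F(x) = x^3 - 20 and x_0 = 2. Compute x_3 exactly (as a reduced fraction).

301027/110889

F'(x) = 3x^2.
F(2) = -12, F'(2) = 12, so x_1 = 2 - (-12)/12 = 3.
F(3) = 7, F'(3) = 27, so x_2 = 3 - 7/27 = 74/27.
F(74/27) = 11564/19683, F'(74/27) = 5476/243, so x_3 = (74/27) - (11564/19683)/(5476/243) = 301027/110889.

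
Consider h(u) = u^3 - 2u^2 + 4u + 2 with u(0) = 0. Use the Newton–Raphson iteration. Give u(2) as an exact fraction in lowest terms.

h'(u) = 3u^2 - 4u + 4.
h(0) = 2, h'(0) = 4, so u(1) = 0 - 2/4 = -1/2.
h(-1/2) = -5/8, h'(-1/2) = 27/4, so u(2) = (-1/2) - (-5/8)/(27/4) = -11/27.

-11/27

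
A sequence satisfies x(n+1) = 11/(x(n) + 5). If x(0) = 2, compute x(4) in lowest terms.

3377/2041

x(1) = 11/(2 + 5) = 11/7.
x(2) = 11/(11/7 + 5) = 77/46.
x(3) = 11/(77/46 + 5) = 506/307.
x(4) = 11/(506/307 + 5) = 3377/2041.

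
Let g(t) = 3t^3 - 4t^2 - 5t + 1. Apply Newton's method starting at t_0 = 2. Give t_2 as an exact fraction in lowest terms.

g'(t) = 9t^2 - 8t - 5.
g(2) = -1, g'(2) = 15, so t_1 = 2 - (-1)/15 = 31/15.
g(31/15) = 71/1125, g'(31/15) = 1268/75, so t_2 = (31/15) - (71/1125)/(1268/75) = 13079/6340.

13079/6340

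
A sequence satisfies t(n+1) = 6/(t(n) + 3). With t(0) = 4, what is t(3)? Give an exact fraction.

54/41

t(1) = 6/(4 + 3) = 6/7.
t(2) = 6/(6/7 + 3) = 14/9.
t(3) = 6/(14/9 + 3) = 54/41.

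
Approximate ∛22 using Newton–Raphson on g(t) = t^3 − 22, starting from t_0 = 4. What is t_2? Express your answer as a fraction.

21257/7500

g'(t) = 3t^2.
g(4) = 42, g'(4) = 48, so t_1 = 4 − 42/48 = 25/8.
g(25/8) = 4361/512, g'(25/8) = 1875/64, so t_2 = (25/8) − (4361/512)/(1875/64) = 21257/7500.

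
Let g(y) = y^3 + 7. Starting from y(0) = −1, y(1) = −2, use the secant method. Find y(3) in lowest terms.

g(−1) = 6, g(−2) = −1. y(2) = (−2) − (−1)·((−2) − (−1))/((−1) − 6) = −13/7.
g(−2) = −1, g(−13/7) = 204/343. y(3) = (−13/7) − (204/343)·((−13/7) − (−2))/((204/343) − (−1)) = −1045/547.

−1045/547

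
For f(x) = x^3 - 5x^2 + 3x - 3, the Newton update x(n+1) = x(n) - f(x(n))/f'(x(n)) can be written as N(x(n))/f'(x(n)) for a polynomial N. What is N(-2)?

-33

f'(x) = 3x^2 - 10x + 3.
N(x) = x·f'(x) - f(x) = x·(3x^2 - 10x + 3) - (x^3 - 5x^2 + 3x - 3) = 2x^3 - 5x^2 + 3.
N(-2) = -33.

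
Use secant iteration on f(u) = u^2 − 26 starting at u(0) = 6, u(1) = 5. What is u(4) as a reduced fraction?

31721/6221

f(6) = 10, f(5) = −1. u(2) = 5 − (−1)·(5 − 6)/((−1) − 10) = 56/11.
f(5) = −1, f(56/11) = −10/121. u(3) = (56/11) − (−10/121)·((56/11) − 5)/((−10/121) − (−1)) = 566/111.
f(56/11) = −10/121, f(566/111) = 10/12321. u(4) = (566/111) − (10/12321)·((566/111) − (56/11))/((10/12321) − (−10/121)) = 31721/6221.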